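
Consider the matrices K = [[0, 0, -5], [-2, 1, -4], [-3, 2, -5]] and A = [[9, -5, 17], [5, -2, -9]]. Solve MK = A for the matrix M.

Since K sits to the right of M, M = AK⁻¹.
det K = 5, so K⁻¹ = [[3/5, -2, 1], [2/5, -3, 2], [-1/5, 0, 0]].
M = AK⁻¹ = [[9, -5, 17], [5, -2, -9]] · [[3/5, -2, 1], [2/5, -3, 2], [-1/5, 0, 0]] = [[0, -3, -1], [4, -4, 1]].

M = [[0, -3, -1], [4, -4, 1]]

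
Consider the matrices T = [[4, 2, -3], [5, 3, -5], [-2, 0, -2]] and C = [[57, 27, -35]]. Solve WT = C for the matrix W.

W = [[6, 5, -4]]

Right-multiplying both sides by T⁻¹ gives W = CT⁻¹.
T has determinant -2; T⁻¹ = [[3, -2, 1/2], [-10, 7, -5/2], [-3, 2, -1]].
W = CT⁻¹ = [[57, 27, -35]] · [[3, -2, 1/2], [-10, 7, -5/2], [-3, 2, -1]] = [[6, 5, -4]].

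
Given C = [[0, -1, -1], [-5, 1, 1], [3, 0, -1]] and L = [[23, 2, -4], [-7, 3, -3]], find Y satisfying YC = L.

Since C sits to the right of Y, Y = LC⁻¹.
det C = 5; the adjugate gives C⁻¹ = [[-1/5, -1/5, 0], [-2/5, 3/5, 1], [-3/5, -3/5, -1]].
Y = LC⁻¹ = [[23, 2, -4], [-7, 3, -3]] · [[-1/5, -1/5, 0], [-2/5, 3/5, 1], [-3/5, -3/5, -1]] = [[-3, -1, 6], [2, 5, 6]].

Y = [[-3, -1, 6], [2, 5, 6]]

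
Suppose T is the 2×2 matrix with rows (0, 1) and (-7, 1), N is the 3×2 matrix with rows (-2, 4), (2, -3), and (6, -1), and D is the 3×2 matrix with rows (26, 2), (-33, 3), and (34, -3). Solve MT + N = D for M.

MT = D − N = [[28, -2], [-35, 6], [28, -2]].
Right-multiplying both sides by T⁻¹ gives M = (D − N)T⁻¹.
T has determinant 7; T⁻¹ = [[1/7, -1/7], [1, 0]].
M = (D − N)T⁻¹ = [[2, -4], [1, 5], [2, -4]].

M = [[2, -4], [1, 5], [2, -4]]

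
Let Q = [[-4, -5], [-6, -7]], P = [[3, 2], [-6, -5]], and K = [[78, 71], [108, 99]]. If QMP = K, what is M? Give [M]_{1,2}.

Isolating M: multiply by Q⁻¹ from the left and P⁻¹ from the right, so M = Q⁻¹KP⁻¹.
det Q = -2; the adjugate gives Q⁻¹ = [[7/2, -5/2], [-3, 2]].
det P = -3, so P⁻¹ = [[5/3, 2/3], [-2, -1]].
Q⁻¹K = [[3, 1], [-18, -15]].
M = (Q⁻¹K)P⁻¹ = [[3, 1], [0, 3]].

1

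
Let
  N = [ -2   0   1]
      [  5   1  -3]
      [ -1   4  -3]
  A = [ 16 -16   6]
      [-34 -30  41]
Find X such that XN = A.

X = [[-6, 0, -4], [5, -6, -6]]

N is on the right of X, so right-multiply by N⁻¹: X = AN⁻¹.
det N = 3, so N⁻¹ = [[3, 4/3, -1/3], [6, 7/3, -1/3], [7, 8/3, -2/3]].
X = AN⁻¹ = [[16, -16, 6], [-34, -30, 41]] · [[3, 4/3, -1/3], [6, 7/3, -1/3], [7, 8/3, -2/3]] = [[-6, 0, -4], [5, -6, -6]].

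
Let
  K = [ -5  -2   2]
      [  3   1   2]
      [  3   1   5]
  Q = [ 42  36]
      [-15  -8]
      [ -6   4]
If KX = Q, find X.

X = [[-6, -4], [-3, -4], [3, 4]]

Left-multiplying both sides by K⁻¹ gives X = K⁻¹Q.
K has determinant 3; K⁻¹ = [[1, 4, -2], [-3, -31/3, 16/3], [0, -1/3, 1/3]].
X = K⁻¹Q = [[1, 4, -2], [-3, -31/3, 16/3], [0, -1/3, 1/3]] · [[42, 36], [-15, -8], [-6, 4]] = [[-6, -4], [-3, -4], [3, 4]].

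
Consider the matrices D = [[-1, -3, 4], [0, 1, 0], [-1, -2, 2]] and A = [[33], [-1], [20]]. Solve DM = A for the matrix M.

M = [[-6], [-1], [6]]

D is on the left of M, so left-multiply by D⁻¹: M = D⁻¹A.
det D = 2; the adjugate gives D⁻¹ = [[1, -1, -2], [0, 1, 0], [1/2, 1/2, -1/2]].
M = D⁻¹A = [[1, -1, -2], [0, 1, 0], [1/2, 1/2, -1/2]] · [[33], [-1], [20]] = [[-6], [-1], [6]].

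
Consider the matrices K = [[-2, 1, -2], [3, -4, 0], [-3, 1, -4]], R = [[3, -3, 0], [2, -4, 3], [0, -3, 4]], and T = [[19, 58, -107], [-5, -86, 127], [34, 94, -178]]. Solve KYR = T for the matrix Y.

Left-multiply by K⁻¹ and right-multiply by R⁻¹: Y = K⁻¹TR⁻¹.
det K = -2, so K⁻¹ = [[-8, -1, 4], [-6, -1, 3], [9/2, 1/2, -5/2]].
det R = 3, so R⁻¹ = [[-7/3, 4, -3], [-8/3, 4, -3], [-2, 3, -2]].
K⁻¹T = [[-11, -2, 17], [-7, 20, -19], [-2, -17, 27]].
Y = (K⁻¹T)R⁻¹ = [[-3, -1, 5], [1, -5, -1], [-4, 5, 3]].

Y = [[-3, -1, 5], [1, -5, -1], [-4, 5, 3]]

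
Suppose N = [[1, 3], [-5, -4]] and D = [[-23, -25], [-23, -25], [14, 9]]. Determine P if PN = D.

Since N sits to the right of P, P = DN⁻¹.
det N = 11; the adjugate gives N⁻¹ = [[-4/11, -3/11], [5/11, 1/11]].
P = DN⁻¹ = [[-23, -25], [-23, -25], [14, 9]] · [[-4/11, -3/11], [5/11, 1/11]] = [[-3, 4], [-3, 4], [-1, -3]].

P = [[-3, 4], [-3, 4], [-1, -3]]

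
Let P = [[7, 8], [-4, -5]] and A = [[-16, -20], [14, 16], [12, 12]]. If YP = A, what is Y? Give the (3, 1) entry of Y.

4

Right-multiplying both sides by P⁻¹ gives Y = AP⁻¹.
det P = -3, so P⁻¹ = [[5/3, 8/3], [-4/3, -7/3]].
Y = AP⁻¹ = [[-16, -20], [14, 16], [12, 12]] · [[5/3, 8/3], [-4/3, -7/3]] = [[0, 4], [2, 0], [4, 4]].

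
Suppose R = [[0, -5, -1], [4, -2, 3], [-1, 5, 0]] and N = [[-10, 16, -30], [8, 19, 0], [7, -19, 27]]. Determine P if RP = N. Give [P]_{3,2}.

-1

Since R multiplies P on the left, P = R⁻¹N.
det R = -3, so R⁻¹ = [[5, 5/3, 17/3], [1, 1/3, 4/3], [-6, -5/3, -20/3]].
P = R⁻¹N = [[5, 5/3, 17/3], [1, 1/3, 4/3], [-6, -5/3, -20/3]] · [[-10, 16, -30], [8, 19, 0], [7, -19, 27]] = [[3, 4, 3], [2, -3, 6], [0, -1, 0]].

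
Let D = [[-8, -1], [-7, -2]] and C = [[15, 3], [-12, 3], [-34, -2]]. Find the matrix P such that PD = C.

D is on the right of P, so right-multiply by D⁻¹: P = CD⁻¹.
det D = 9; the adjugate gives D⁻¹ = [[-2/9, 1/9], [7/9, -8/9]].
P = CD⁻¹ = [[15, 3], [-12, 3], [-34, -2]] · [[-2/9, 1/9], [7/9, -8/9]] = [[-1, -1], [5, -4], [6, -2]].

P = [[-1, -1], [5, -4], [6, -2]]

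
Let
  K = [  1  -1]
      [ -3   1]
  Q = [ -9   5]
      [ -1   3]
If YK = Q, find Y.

Since K sits to the right of Y, Y = QK⁻¹.
det K = -2, so K⁻¹ = [[-1/2, -1/2], [-3/2, -1/2]].
Y = QK⁻¹ = [[-9, 5], [-1, 3]] · [[-1/2, -1/2], [-3/2, -1/2]] = [[-3, 2], [-4, -1]].

Y = [[-3, 2], [-4, -1]]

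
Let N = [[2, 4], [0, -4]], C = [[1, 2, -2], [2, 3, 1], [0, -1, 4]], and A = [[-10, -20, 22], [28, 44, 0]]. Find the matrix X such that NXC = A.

X = [[-1, 5, 1], [-3, -2, -1]]

Isolating X: multiply by N⁻¹ from the left and C⁻¹ from the right, so X = N⁻¹AC⁻¹.
det N = -8; the adjugate gives N⁻¹ = [[1/2, 1/2], [0, -1/4]].
det C = 1; the adjugate gives C⁻¹ = [[13, -6, 8], [-8, 4, -5], [-2, 1, -1]].
N⁻¹A = [[9, 12, 11], [-7, -11, 0]].
X = (N⁻¹A)C⁻¹ = [[-1, 5, 1], [-3, -2, -1]].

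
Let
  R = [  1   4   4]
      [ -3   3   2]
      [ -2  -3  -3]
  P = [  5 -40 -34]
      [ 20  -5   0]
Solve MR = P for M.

R is on the right of M, so right-multiply by R⁻¹: M = PR⁻¹.
det R = 5, so R⁻¹ = [[-3/5, 0, -4/5], [-13/5, 1, -14/5], [3, -1, 3]].
M = PR⁻¹ = [[5, -40, -34], [20, -5, 0]] · [[-3/5, 0, -4/5], [-13/5, 1, -14/5], [3, -1, 3]] = [[-1, -6, 6], [1, -5, -2]].

M = [[-1, -6, 6], [1, -5, -2]]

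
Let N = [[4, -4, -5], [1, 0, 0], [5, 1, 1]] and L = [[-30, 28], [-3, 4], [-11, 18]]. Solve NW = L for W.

W = [[-3, 4], [2, 2], [2, -4]]

Left-multiplying both sides by N⁻¹ gives W = N⁻¹L.
N has determinant -1; N⁻¹ = [[0, 1, 0], [1, -29, 5], [-1, 24, -4]].
W = N⁻¹L = [[0, 1, 0], [1, -29, 5], [-1, 24, -4]] · [[-30, 28], [-3, 4], [-11, 18]] = [[-3, 4], [2, 2], [2, -4]].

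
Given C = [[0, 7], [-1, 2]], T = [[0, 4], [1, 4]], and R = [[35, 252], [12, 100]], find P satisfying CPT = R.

P = [[-5, -2], [4, 5]]

P = C⁻¹RT⁻¹ (apply C⁻¹ on the left and T⁻¹ on the right).
det C = 7, so C⁻¹ = [[2/7, -1], [1/7, 0]].
det T = -4; the adjugate gives T⁻¹ = [[-1, 1], [1/4, 0]].
C⁻¹R = [[-2, -28], [5, 36]].
P = (C⁻¹R)T⁻¹ = [[-5, -2], [4, 5]].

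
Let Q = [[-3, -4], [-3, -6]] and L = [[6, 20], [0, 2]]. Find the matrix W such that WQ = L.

Right-multiplying both sides by Q⁻¹ gives W = LQ⁻¹.
Q has determinant 6; Q⁻¹ = [[-1, 2/3], [1/2, -1/2]].
W = LQ⁻¹ = [[6, 20], [0, 2]] · [[-1, 2/3], [1/2, -1/2]] = [[4, -6], [1, -1]].

W = [[4, -6], [1, -1]]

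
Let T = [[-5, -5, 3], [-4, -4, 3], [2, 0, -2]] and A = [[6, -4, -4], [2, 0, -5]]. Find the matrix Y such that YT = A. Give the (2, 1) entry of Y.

4

Right-multiplying both sides by T⁻¹ gives Y = AT⁻¹.
det T = -6, so T⁻¹ = [[-4/3, 5/3, 1/2], [1/3, -2/3, -1/2], [-4/3, 5/3, 0]].
Y = AT⁻¹ = [[6, -4, -4], [2, 0, -5]] · [[-4/3, 5/3, 1/2], [1/3, -2/3, -1/2], [-4/3, 5/3, 0]] = [[-4, 6, 5], [4, -5, 1]].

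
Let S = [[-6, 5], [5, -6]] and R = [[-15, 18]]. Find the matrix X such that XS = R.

X = [[0, -3]]

Right-multiplying both sides by S⁻¹ gives X = RS⁻¹.
det S = 11, so S⁻¹ = [[-6/11, -5/11], [-5/11, -6/11]].
X = RS⁻¹ = [[-15, 18]] · [[-6/11, -5/11], [-5/11, -6/11]] = [[0, -3]].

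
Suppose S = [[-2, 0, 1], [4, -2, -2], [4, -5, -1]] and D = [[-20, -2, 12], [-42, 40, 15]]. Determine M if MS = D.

M = [[6, -4, 2], [-1, -5, -6]]

Right-multiplying both sides by S⁻¹ gives M = DS⁻¹.
S has determinant 4; S⁻¹ = [[-2, -5/4, 1/2], [-1, -1/2, 0], [-3, -5/2, 1]].
M = DS⁻¹ = [[-20, -2, 12], [-42, 40, 15]] · [[-2, -5/4, 1/2], [-1, -1/2, 0], [-3, -5/2, 1]] = [[6, -4, 2], [-1, -5, -6]].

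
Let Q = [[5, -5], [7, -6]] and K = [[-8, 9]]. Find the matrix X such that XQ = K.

X = [[-3, 1]]

Right-multiplying both sides by Q⁻¹ gives X = KQ⁻¹.
Q has determinant 5; Q⁻¹ = [[-6/5, 1], [-7/5, 1]].
X = KQ⁻¹ = [[-8, 9]] · [[-6/5, 1], [-7/5, 1]] = [[-3, 1]].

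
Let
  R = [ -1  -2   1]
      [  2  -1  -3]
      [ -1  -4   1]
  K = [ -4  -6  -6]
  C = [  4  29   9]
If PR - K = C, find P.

PR = C + K = [[0, 23, 3]].
Since R sits to the right of P, P = (C + K)R⁻¹.
det R = 2, so R⁻¹ = [[-13/2, -1, 7/2], [1/2, 0, -1/2], [-9/2, -1, 5/2]].
P = (C + K)R⁻¹ = [[-2, -3, -4]].

P = [[-2, -3, -4]]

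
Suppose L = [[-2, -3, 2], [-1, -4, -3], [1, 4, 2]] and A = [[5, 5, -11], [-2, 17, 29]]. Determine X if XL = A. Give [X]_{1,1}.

-3

L is on the right of X, so right-multiply by L⁻¹: X = AL⁻¹.
det L = -5; the adjugate gives L⁻¹ = [[-4/5, -14/5, -17/5], [1/5, 6/5, 8/5], [0, -1, -1]].
X = AL⁻¹ = [[5, 5, -11], [-2, 17, 29]] · [[-4/5, -14/5, -17/5], [1/5, 6/5, 8/5], [0, -1, -1]] = [[-3, 3, 2], [5, -3, 5]].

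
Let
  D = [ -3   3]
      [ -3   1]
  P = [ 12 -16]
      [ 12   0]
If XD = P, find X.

Right-multiplying both sides by D⁻¹ gives X = PD⁻¹.
det D = 6; the adjugate gives D⁻¹ = [[1/6, -1/2], [1/2, -1/2]].
X = PD⁻¹ = [[12, -16], [12, 0]] · [[1/6, -1/2], [1/2, -1/2]] = [[-6, 2], [2, -6]].

X = [[-6, 2], [2, -6]]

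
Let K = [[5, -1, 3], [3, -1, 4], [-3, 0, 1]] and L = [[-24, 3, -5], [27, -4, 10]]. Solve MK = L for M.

K is on the right of M, so right-multiply by K⁻¹: M = LK⁻¹.
det K = 1, so K⁻¹ = [[-1, 1, -1], [-15, 14, -11], [-3, 3, -2]].
M = LK⁻¹ = [[-24, 3, -5], [27, -4, 10]] · [[-1, 1, -1], [-15, 14, -11], [-3, 3, -2]] = [[-6, 3, 1], [3, 1, -3]].

M = [[-6, 3, 1], [3, 1, -3]]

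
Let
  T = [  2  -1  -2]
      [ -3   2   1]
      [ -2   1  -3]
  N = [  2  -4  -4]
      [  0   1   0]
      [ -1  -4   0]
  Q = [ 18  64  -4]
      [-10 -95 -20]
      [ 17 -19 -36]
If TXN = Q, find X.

X = T⁻¹QN⁻¹ (apply T⁻¹ on the left and N⁻¹ on the right).
det T = -5, so T⁻¹ = [[7/5, 1, -3/5], [11/5, 2, -4/5], [-1/5, 0, -1/5]].
N has determinant -4; N⁻¹ = [[0, -4, -1], [0, 1, 0], [-1/4, -3, -1/2]].
T⁻¹Q = [[5, 6, -4], [6, -34, -20], [-7, -9, 8]].
X = (T⁻¹Q)N⁻¹ = [[1, -2, -3], [5, 2, 4], [-2, -5, 3]].

X = [[1, -2, -3], [5, 2, 4], [-2, -5, 3]]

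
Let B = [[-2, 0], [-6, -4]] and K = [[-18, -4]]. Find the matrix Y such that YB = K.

Y = [[6, 1]]

Since B sits to the right of Y, Y = KB⁻¹.
B has determinant 8; B⁻¹ = [[-1/2, 0], [3/4, -1/4]].
Y = KB⁻¹ = [[-18, -4]] · [[-1/2, 0], [3/4, -1/4]] = [[6, 1]].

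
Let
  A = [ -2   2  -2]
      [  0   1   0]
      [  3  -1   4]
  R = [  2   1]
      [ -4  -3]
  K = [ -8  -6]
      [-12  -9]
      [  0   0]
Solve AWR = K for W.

W = [[0, 5], [0, 3], [0, -3]]

W = A⁻¹KR⁻¹ (apply A⁻¹ on the left and R⁻¹ on the right).
det A = -2, so A⁻¹ = [[-2, 3, -1], [0, 1, 0], [3/2, -2, 1]].
R has determinant -2; R⁻¹ = [[3/2, 1/2], [-2, -1]].
A⁻¹K = [[-20, -15], [-12, -9], [12, 9]].
W = (A⁻¹K)R⁻¹ = [[0, 5], [0, 3], [0, -3]].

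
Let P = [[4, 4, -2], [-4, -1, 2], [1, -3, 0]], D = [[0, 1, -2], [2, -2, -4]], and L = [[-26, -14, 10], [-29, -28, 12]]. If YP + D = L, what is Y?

YP = L − D = [[-26, -15, 12], [-31, -26, 16]].
P is on the right of Y, so right-multiply by P⁻¹: Y = (L − D)P⁻¹.
det P = 6; the adjugate gives P⁻¹ = [[1, 1, 1], [1/3, 1/3, 0], [13/6, 8/3, 2]].
Y = (L − D)P⁻¹ = [[-5, 1, -2], [-5, 3, 1]].

Y = [[-5, 1, -2], [-5, 3, 1]]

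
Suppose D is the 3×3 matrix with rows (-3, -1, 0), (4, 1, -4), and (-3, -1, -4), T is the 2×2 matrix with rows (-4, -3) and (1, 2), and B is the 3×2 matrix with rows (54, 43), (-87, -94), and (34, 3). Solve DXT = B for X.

Isolating X: multiply by D⁻¹ from the left and T⁻¹ from the right, so X = D⁻¹BT⁻¹.
det D = -4, so D⁻¹ = [[2, 1, -1], [-7, -3, 3], [1/4, 0, -1/4]].
T has determinant -5; T⁻¹ = [[-2/5, -3/5], [1/5, 4/5]].
D⁻¹B = [[-13, -11], [-15, -10], [5, 10]].
X = (D⁻¹B)T⁻¹ = [[3, -1], [4, 1], [0, 5]].

X = [[3, -1], [4, 1], [0, 5]]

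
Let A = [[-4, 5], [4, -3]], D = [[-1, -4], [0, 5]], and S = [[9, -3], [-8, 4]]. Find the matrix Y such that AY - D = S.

Y = [[-2, 3], [0, 1]]

AY = S + D = [[8, -7], [-8, 9]].
Since A multiplies Y on the left, Y = A⁻¹(S + D).
A has determinant -8; A⁻¹ = [[3/8, 5/8], [1/2, 1/2]].
Y = A⁻¹(S + D) = [[-2, 3], [0, 1]].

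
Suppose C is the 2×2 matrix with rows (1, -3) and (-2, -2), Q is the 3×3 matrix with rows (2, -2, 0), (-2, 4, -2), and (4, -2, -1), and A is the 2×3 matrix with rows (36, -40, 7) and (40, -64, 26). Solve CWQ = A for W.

W = [[1, 4, 0], [-2, 3, -1]]

W = C⁻¹AQ⁻¹ (apply C⁻¹ on the left and Q⁻¹ on the right).
C has determinant -8; C⁻¹ = [[1/4, -3/8], [-1/4, -1/8]].
det Q = 4; the adjugate gives Q⁻¹ = [[-2, -1/2, 1], [-5/2, -1/2, 1], [-3, -1, 1]].
C⁻¹A = [[-6, 14, -8], [-14, 18, -5]].
W = (C⁻¹A)Q⁻¹ = [[1, 4, 0], [-2, 3, -1]].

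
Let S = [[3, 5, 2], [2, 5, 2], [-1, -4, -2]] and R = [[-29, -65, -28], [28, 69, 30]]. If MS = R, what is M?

Right-multiplying both sides by S⁻¹ gives M = RS⁻¹.
S has determinant -2; S⁻¹ = [[1, -1, 0], [-1, 2, 1], [3/2, -7/2, -5/2]].
M = RS⁻¹ = [[-29, -65, -28], [28, 69, 30]] · [[1, -1, 0], [-1, 2, 1], [3/2, -7/2, -5/2]] = [[-6, -3, 5], [4, 5, -6]].

M = [[-6, -3, 5], [4, 5, -6]]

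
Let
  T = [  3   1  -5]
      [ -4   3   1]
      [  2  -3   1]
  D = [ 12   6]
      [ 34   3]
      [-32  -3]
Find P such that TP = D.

Left-multiplying both sides by T⁻¹ gives P = T⁻¹D.
T has determinant -6; T⁻¹ = [[-1, -7/3, -8/3], [-1, -13/6, -17/6], [-1, -11/6, -13/6]].
P = T⁻¹D = [[-1, -7/3, -8/3], [-1, -13/6, -17/6], [-1, -11/6, -13/6]] · [[12, 6], [34, 3], [-32, -3]] = [[-6, -5], [5, -4], [-5, -5]].

P = [[-6, -5], [5, -4], [-5, -5]]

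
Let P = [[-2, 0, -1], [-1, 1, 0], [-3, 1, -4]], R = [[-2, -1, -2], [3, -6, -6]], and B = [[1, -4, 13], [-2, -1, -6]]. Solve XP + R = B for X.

X = [[5, 2, -5], [0, 5, 0]]

XP = B − R = [[3, -3, 15], [-5, 5, 0]].
P is on the right of X, so right-multiply by P⁻¹: X = (B − R)P⁻¹.
P has determinant 6; P⁻¹ = [[-2/3, -1/6, 1/6], [-2/3, 5/6, 1/6], [1/3, 1/3, -1/3]].
X = (B − R)P⁻¹ = [[5, 2, -5], [0, 5, 0]].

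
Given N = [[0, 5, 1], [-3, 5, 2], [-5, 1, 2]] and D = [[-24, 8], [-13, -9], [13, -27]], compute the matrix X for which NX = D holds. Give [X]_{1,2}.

5

Since N multiplies X on the left, X = N⁻¹D.
det N = 2, so N⁻¹ = [[4, -9/2, 5/2], [-2, 5/2, -3/2], [11, -25/2, 15/2]].
X = N⁻¹D = [[4, -9/2, 5/2], [-2, 5/2, -3/2], [11, -25/2, 15/2]] · [[-24, 8], [-13, -9], [13, -27]] = [[-5, 5], [-4, 2], [-4, -2]].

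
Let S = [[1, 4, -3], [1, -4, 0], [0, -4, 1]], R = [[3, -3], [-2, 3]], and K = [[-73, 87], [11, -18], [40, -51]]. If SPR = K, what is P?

Left-multiply by S⁻¹ and right-multiply by R⁻¹: P = S⁻¹KR⁻¹.
det S = 4, so S⁻¹ = [[-1, 2, -3], [-1/4, 1/4, -3/4], [-1, 1, -2]].
det R = 3, so R⁻¹ = [[1, 1], [2/3, 1]].
S⁻¹K = [[-25, 30], [-9, 12], [4, -3]].
P = (S⁻¹K)R⁻¹ = [[-5, 5], [-1, 3], [2, 1]].

P = [[-5, 5], [-1, 3], [2, 1]]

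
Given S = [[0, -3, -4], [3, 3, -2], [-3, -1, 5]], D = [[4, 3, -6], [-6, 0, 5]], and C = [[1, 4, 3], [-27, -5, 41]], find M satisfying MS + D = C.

MS = C − D = [[-3, 1, 9], [-21, -5, 36]].
Since S sits to the right of M, M = (C − D)S⁻¹.
det S = 3, so S⁻¹ = [[13/3, 19/3, 6], [-3, -4, -4], [2, 3, 3]].
M = (C − D)S⁻¹ = [[2, 4, 5], [-4, -5, 2]].

M = [[2, 4, 5], [-4, -5, 2]]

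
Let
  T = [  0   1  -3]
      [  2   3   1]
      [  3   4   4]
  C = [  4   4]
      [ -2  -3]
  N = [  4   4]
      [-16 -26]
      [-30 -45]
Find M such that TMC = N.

M = [[4, 5], [-2, 0], [-1, 0]]

Isolating M: multiply by T⁻¹ from the left and C⁻¹ from the right, so M = T⁻¹NC⁻¹.
det T = -2, so T⁻¹ = [[-4, 8, -5], [5/2, -9/2, 3], [1/2, -3/2, 1]].
det C = -4, so C⁻¹ = [[3/4, 1], [-1/2, -1]].
T⁻¹N = [[6, 1], [-8, -8], [-4, -4]].
M = (T⁻¹N)C⁻¹ = [[4, 5], [-2, 0], [-1, 0]].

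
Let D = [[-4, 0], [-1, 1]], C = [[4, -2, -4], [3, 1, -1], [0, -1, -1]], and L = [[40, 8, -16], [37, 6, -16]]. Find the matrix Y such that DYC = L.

Y = D⁻¹LC⁻¹ (apply D⁻¹ on the left and C⁻¹ on the right).
det D = -4; the adjugate gives D⁻¹ = [[-1/4, 0], [-1/4, 1]].
C has determinant -2; C⁻¹ = [[1, -1, -3], [-3/2, 2, 4], [3/2, -2, -5]].
D⁻¹L = [[-10, -2, 4], [27, 4, -12]].
Y = (D⁻¹L)C⁻¹ = [[-1, -2, 2], [3, 5, -5]].

Y = [[-1, -2, 2], [3, 5, -5]]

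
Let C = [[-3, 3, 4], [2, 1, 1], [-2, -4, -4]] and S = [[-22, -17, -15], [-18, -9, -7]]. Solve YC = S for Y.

Right-multiplying both sides by C⁻¹ gives Y = SC⁻¹.
det C = -6, so C⁻¹ = [[0, 2/3, 1/6], [-1, -10/3, -11/6], [1, 3, 3/2]].
Y = SC⁻¹ = [[-22, -17, -15], [-18, -9, -7]] · [[0, 2/3, 1/6], [-1, -10/3, -11/6], [1, 3, 3/2]] = [[2, -3, 5], [2, -3, 3]].

Y = [[2, -3, 5], [2, -3, 3]]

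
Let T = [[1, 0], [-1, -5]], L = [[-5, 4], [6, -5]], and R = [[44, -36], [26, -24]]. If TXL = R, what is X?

X = T⁻¹RL⁻¹ (apply T⁻¹ on the left and L⁻¹ on the right).
det T = -5, so T⁻¹ = [[1, 0], [-1/5, -1/5]].
det L = 1; the adjugate gives L⁻¹ = [[-5, -4], [-6, -5]].
T⁻¹R = [[44, -36], [-14, 12]].
X = (T⁻¹R)L⁻¹ = [[-4, 4], [-2, -4]].

X = [[-4, 4], [-2, -4]]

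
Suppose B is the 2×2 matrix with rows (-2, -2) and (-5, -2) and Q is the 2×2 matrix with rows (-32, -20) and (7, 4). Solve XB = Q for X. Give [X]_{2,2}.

Since B sits to the right of X, X = QB⁻¹.
det B = -6, so B⁻¹ = [[1/3, -1/3], [-5/6, 1/3]].
X = QB⁻¹ = [[-32, -20], [7, 4]] · [[1/3, -1/3], [-5/6, 1/3]] = [[6, 4], [-1, -1]].

-1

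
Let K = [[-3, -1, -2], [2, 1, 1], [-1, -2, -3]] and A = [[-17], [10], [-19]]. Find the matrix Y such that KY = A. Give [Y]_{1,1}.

Since K multiplies Y on the left, Y = K⁻¹A.
det K = 4; the adjugate gives K⁻¹ = [[-1/4, 1/4, 1/4], [5/4, 7/4, -1/4], [-3/4, -5/4, -1/4]].
Y = K⁻¹A = [[-1/4, 1/4, 1/4], [5/4, 7/4, -1/4], [-3/4, -5/4, -1/4]] · [[-17], [10], [-19]] = [[2], [1], [5]].

2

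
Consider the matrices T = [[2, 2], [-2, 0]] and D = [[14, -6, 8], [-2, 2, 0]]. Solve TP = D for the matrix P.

P = [[1, -1, 0], [6, -2, 4]]

Since T multiplies P on the left, P = T⁻¹D.
det T = 4, so T⁻¹ = [[0, -1/2], [1/2, 1/2]].
P = T⁻¹D = [[0, -1/2], [1/2, 1/2]] · [[14, -6, 8], [-2, 2, 0]] = [[1, -1, 0], [6, -2, 4]].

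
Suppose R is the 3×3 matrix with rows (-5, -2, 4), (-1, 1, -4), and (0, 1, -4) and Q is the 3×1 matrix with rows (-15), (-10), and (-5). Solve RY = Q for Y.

Since R multiplies Y on the left, Y = R⁻¹Q.
R has determinant 4; R⁻¹ = [[0, -1, 1], [-1, 5, -6], [-1/4, 5/4, -7/4]].
Y = R⁻¹Q = [[0, -1, 1], [-1, 5, -6], [-1/4, 5/4, -7/4]] · [[-15], [-10], [-5]] = [[5], [-5], [0]].

Y = [[5], [-5], [0]]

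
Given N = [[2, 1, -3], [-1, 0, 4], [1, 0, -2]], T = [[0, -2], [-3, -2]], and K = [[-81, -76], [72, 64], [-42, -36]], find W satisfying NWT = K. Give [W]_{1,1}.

0

W = N⁻¹KT⁻¹ (apply N⁻¹ on the left and T⁻¹ on the right).
det N = 2, so N⁻¹ = [[0, 1, 2], [1, -1/2, -5/2], [0, 1/2, 1/2]].
det T = -6, so T⁻¹ = [[1/3, -1/3], [-1/2, 0]].
N⁻¹K = [[-12, -8], [-12, -18], [15, 14]].
W = (N⁻¹K)T⁻¹ = [[0, 4], [5, 4], [-2, -5]].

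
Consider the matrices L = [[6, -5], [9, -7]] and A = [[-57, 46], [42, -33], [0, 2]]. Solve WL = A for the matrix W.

W = [[-5, -3], [1, 4], [-6, 4]]

Since L sits to the right of W, W = AL⁻¹.
det L = 3; the adjugate gives L⁻¹ = [[-7/3, 5/3], [-3, 2]].
W = AL⁻¹ = [[-57, 46], [42, -33], [0, 2]] · [[-7/3, 5/3], [-3, 2]] = [[-5, -3], [1, 4], [-6, 4]].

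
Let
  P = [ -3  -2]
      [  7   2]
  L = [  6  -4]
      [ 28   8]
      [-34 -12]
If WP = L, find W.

Right-multiplying both sides by P⁻¹ gives W = LP⁻¹.
det P = 8; the adjugate gives P⁻¹ = [[1/4, 1/4], [-7/8, -3/8]].
W = LP⁻¹ = [[6, -4], [28, 8], [-34, -12]] · [[1/4, 1/4], [-7/8, -3/8]] = [[5, 3], [0, 4], [2, -4]].

W = [[5, 3], [0, 4], [2, -4]]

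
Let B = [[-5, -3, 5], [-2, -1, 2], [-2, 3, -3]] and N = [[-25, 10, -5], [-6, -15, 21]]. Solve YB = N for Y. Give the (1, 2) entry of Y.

-1

Since B sits to the right of Y, Y = NB⁻¹.
B has determinant 5; B⁻¹ = [[-3/5, 6/5, -1/5], [-2, 5, 0], [-8/5, 21/5, -1/5]].
Y = NB⁻¹ = [[-25, 10, -5], [-6, -15, 21]] · [[-3/5, 6/5, -1/5], [-2, 5, 0], [-8/5, 21/5, -1/5]] = [[3, -1, 6], [0, 6, -3]].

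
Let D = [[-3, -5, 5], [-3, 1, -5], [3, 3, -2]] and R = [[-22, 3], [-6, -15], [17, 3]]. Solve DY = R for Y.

Since D multiplies Y on the left, Y = D⁻¹R.
D has determinant 6; D⁻¹ = [[13/6, 5/6, 10/3], [-7/2, -3/2, -5], [-2, -1, -3]].
Y = D⁻¹R = [[13/6, 5/6, 10/3], [-7/2, -3/2, -5], [-2, -1, -3]] · [[-22, 3], [-6, -15], [17, 3]] = [[4, 4], [1, -3], [-1, 0]].

Y = [[4, 4], [1, -3], [-1, 0]]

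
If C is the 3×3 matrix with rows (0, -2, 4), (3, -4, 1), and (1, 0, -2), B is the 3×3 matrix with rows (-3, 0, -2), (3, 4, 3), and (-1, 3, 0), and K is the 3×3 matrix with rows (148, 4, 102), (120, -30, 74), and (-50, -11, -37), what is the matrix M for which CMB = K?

M = C⁻¹KB⁻¹ (apply C⁻¹ on the left and B⁻¹ on the right).
det C = 2; the adjugate gives C⁻¹ = [[4, -2, 7], [7/2, -2, 6], [2, -1, 3]].
B has determinant 1; B⁻¹ = [[-9, -6, 8], [-3, -2, 3], [13, 9, -12]].
C⁻¹K = [[2, -1, 1], [-22, 8, -13], [26, 5, 19]].
M = (C⁻¹K)B⁻¹ = [[-2, -1, 1], [5, -1, 4], [-2, 5, -5]].

M = [[-2, -1, 1], [5, -1, 4], [-2, 5, -5]]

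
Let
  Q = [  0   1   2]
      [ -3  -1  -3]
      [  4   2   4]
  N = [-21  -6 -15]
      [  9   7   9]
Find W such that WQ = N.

Q is on the right of W, so right-multiply by Q⁻¹: W = NQ⁻¹.
det Q = -4, so Q⁻¹ = [[-1/2, 0, 1/4], [0, 2, 3/2], [1/2, -1, -3/4]].
W = NQ⁻¹ = [[-21, -6, -15], [9, 7, 9]] · [[-1/2, 0, 1/4], [0, 2, 3/2], [1/2, -1, -3/4]] = [[3, 3, -3], [0, 5, 6]].

W = [[3, 3, -3], [0, 5, 6]]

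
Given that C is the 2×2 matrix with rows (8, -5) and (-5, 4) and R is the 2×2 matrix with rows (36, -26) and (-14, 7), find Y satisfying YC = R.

C is on the right of Y, so right-multiply by C⁻¹: Y = RC⁻¹.
det C = 7, so C⁻¹ = [[4/7, 5/7], [5/7, 8/7]].
Y = RC⁻¹ = [[36, -26], [-14, 7]] · [[4/7, 5/7], [5/7, 8/7]] = [[2, -4], [-3, -2]].

Y = [[2, -4], [-3, -2]]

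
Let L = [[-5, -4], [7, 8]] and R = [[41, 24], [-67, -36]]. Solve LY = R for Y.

Left-multiplying both sides by L⁻¹ gives Y = L⁻¹R.
L has determinant -12; L⁻¹ = [[-2/3, -1/3], [7/12, 5/12]].
Y = L⁻¹R = [[-2/3, -1/3], [7/12, 5/12]] · [[41, 24], [-67, -36]] = [[-5, -4], [-4, -1]].

Y = [[-5, -4], [-4, -1]]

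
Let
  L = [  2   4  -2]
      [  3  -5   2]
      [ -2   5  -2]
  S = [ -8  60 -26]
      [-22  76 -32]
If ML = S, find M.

L is on the right of M, so right-multiply by L⁻¹: M = SL⁻¹.
L has determinant -2; L⁻¹ = [[0, 1, 1], [-1, 4, 5], [-5/2, 9, 11]].
M = SL⁻¹ = [[-8, 60, -26], [-22, 76, -32]] · [[0, 1, 1], [-1, 4, 5], [-5/2, 9, 11]] = [[5, -2, 6], [4, -6, 6]].

M = [[5, -2, 6], [4, -6, 6]]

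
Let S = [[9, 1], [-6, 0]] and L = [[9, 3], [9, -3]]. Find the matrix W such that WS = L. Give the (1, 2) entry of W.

3

S is on the right of W, so right-multiply by S⁻¹: W = LS⁻¹.
S has determinant 6; S⁻¹ = [[0, -1/6], [1, 3/2]].
W = LS⁻¹ = [[9, 3], [9, -3]] · [[0, -1/6], [1, 3/2]] = [[3, 3], [-3, -6]].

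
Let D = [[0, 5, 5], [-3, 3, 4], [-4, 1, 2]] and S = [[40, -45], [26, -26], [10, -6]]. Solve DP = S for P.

Left-multiplying both sides by D⁻¹ gives P = D⁻¹S.
det D = -5; the adjugate gives D⁻¹ = [[-2/5, 1, -1], [2, -4, 3], [-9/5, 4, -3]].
P = D⁻¹S = [[-2/5, 1, -1], [2, -4, 3], [-9/5, 4, -3]] · [[40, -45], [26, -26], [10, -6]] = [[0, -2], [6, -4], [2, -5]].

P = [[0, -2], [6, -4], [2, -5]]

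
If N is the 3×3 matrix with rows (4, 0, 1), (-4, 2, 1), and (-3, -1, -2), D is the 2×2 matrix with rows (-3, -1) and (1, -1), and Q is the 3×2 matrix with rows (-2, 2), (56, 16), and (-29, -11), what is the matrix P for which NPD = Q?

P = [[1, -1], [-5, -2], [-4, 2]]

P = N⁻¹QD⁻¹ (apply N⁻¹ on the left and D⁻¹ on the right).
det N = -2, so N⁻¹ = [[3/2, 1/2, 1], [11/2, 5/2, 4], [-5, -2, -4]].
det D = 4, so D⁻¹ = [[-1/4, 1/4], [-1/4, -3/4]].
N⁻¹Q = [[-4, 0], [13, 7], [14, 2]].
P = (N⁻¹Q)D⁻¹ = [[1, -1], [-5, -2], [-4, 2]].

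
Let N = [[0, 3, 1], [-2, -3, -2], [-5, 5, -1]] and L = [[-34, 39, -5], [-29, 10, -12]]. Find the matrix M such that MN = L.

Since N sits to the right of M, M = LN⁻¹.
det N = -1; the adjugate gives N⁻¹ = [[-13, -8, 3], [-8, -5, 2], [25, 15, -6]].
M = LN⁻¹ = [[-34, 39, -5], [-29, 10, -12]] · [[-13, -8, 3], [-8, -5, 2], [25, 15, -6]] = [[5, 2, 6], [-3, 2, 5]].

M = [[5, 2, 6], [-3, 2, 5]]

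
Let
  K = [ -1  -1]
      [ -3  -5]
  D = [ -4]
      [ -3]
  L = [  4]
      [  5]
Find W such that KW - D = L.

KW = L + D = [[0], [2]].
Since K multiplies W on the left, W = K⁻¹(L + D).
det K = 2; the adjugate gives K⁻¹ = [[-5/2, 1/2], [3/2, -1/2]].
W = K⁻¹(L + D) = [[1], [-1]].

W = [[1], [-1]]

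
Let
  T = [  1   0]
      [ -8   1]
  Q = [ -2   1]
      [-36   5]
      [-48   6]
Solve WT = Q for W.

Right-multiplying both sides by T⁻¹ gives W = QT⁻¹.
det T = 1, so T⁻¹ = [[1, 0], [8, 1]].
W = QT⁻¹ = [[-2, 1], [-36, 5], [-48, 6]] · [[1, 0], [8, 1]] = [[6, 1], [4, 5], [0, 6]].

W = [[6, 1], [4, 5], [0, 6]]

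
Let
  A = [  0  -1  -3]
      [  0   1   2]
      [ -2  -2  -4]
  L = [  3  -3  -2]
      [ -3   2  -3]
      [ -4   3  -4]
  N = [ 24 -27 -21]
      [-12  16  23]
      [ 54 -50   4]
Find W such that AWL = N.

W = [[2, 3, 3], [-3, -3, -3], [-2, -2, 3]]

Left-multiply by A⁻¹ and right-multiply by L⁻¹: W = A⁻¹NL⁻¹.
det A = -2, so A⁻¹ = [[0, -1, -1/2], [2, 3, 0], [-1, -1, 0]].
det L = 5; the adjugate gives L⁻¹ = [[1/5, -18/5, 13/5], [0, -4, 3], [-1/5, 3/5, -3/5]].
A⁻¹N = [[-15, 9, -25], [12, -6, 27], [-12, 11, -2]].
W = (A⁻¹N)L⁻¹ = [[2, 3, 3], [-3, -3, -3], [-2, -2, 3]].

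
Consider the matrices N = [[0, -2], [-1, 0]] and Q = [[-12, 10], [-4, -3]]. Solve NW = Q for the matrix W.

Left-multiplying both sides by N⁻¹ gives W = N⁻¹Q.
det N = -2, so N⁻¹ = [[0, -1], [-1/2, 0]].
W = N⁻¹Q = [[0, -1], [-1/2, 0]] · [[-12, 10], [-4, -3]] = [[4, 3], [6, -5]].

W = [[4, 3], [6, -5]]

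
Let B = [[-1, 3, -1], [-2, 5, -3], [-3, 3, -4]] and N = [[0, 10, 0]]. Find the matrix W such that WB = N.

Since B sits to the right of W, W = NB⁻¹.
B has determinant 5; B⁻¹ = [[-11/5, 9/5, -4/5], [1/5, 1/5, -1/5], [9/5, -6/5, 1/5]].
W = NB⁻¹ = [[0, 10, 0]] · [[-11/5, 9/5, -4/5], [1/5, 1/5, -1/5], [9/5, -6/5, 1/5]] = [[2, 2, -2]].

W = [[2, 2, -2]]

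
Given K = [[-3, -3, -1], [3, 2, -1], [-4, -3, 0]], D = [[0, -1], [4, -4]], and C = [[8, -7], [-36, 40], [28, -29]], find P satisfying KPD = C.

P = [[2, -1], [-3, -1], [4, 4]]

P = K⁻¹CD⁻¹ (apply K⁻¹ on the left and D⁻¹ on the right).
K has determinant -2; K⁻¹ = [[3/2, -3/2, -5/2], [-2, 2, 3], [1/2, -3/2, -3/2]].
D has determinant 4; D⁻¹ = [[-1, 1/4], [-1, 0]].
K⁻¹C = [[-4, 2], [-4, 7], [16, -20]].
P = (K⁻¹C)D⁻¹ = [[2, -1], [-3, -1], [4, 4]].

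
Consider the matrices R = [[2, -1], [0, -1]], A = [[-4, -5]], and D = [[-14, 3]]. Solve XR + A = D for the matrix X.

XR = D − A = [[-10, 8]].
Since R sits to the right of X, X = (D − A)R⁻¹.
R has determinant -2; R⁻¹ = [[1/2, -1/2], [0, -1]].
X = (D − A)R⁻¹ = [[-5, -3]].

X = [[-5, -3]]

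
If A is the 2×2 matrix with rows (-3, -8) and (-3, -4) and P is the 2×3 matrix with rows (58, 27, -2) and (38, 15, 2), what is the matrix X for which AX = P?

A is on the left of X, so left-multiply by A⁻¹: X = A⁻¹P.
det A = -12, so A⁻¹ = [[1/3, -2/3], [-1/4, 1/4]].
X = A⁻¹P = [[1/3, -2/3], [-1/4, 1/4]] · [[58, 27, -2], [38, 15, 2]] = [[-6, -1, -2], [-5, -3, 1]].

X = [[-6, -1, -2], [-5, -3, 1]]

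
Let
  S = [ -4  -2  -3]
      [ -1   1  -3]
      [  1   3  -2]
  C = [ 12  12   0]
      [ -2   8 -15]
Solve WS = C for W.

W = [[-4, 4, 0], [-1, 6, 0]]

S is on the right of W, so right-multiply by S⁻¹: W = CS⁻¹.
det S = -6, so S⁻¹ = [[-7/6, 13/6, -3/2], [5/6, -11/6, 3/2], [2/3, -5/3, 1]].
W = CS⁻¹ = [[12, 12, 0], [-2, 8, -15]] · [[-7/6, 13/6, -3/2], [5/6, -11/6, 3/2], [2/3, -5/3, 1]] = [[-4, 4, 0], [-1, 6, 0]].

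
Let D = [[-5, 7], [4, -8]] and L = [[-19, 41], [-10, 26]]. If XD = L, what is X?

X = [[-1, -6], [-2, -5]]

Right-multiplying both sides by D⁻¹ gives X = LD⁻¹.
D has determinant 12; D⁻¹ = [[-2/3, -7/12], [-1/3, -5/12]].
X = LD⁻¹ = [[-19, 41], [-10, 26]] · [[-2/3, -7/12], [-1/3, -5/12]] = [[-1, -6], [-2, -5]].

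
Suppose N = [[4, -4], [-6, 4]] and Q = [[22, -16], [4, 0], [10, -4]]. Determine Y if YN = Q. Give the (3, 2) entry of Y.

-3

Since N sits to the right of Y, Y = QN⁻¹.
N has determinant -8; N⁻¹ = [[-1/2, -1/2], [-3/4, -1/2]].
Y = QN⁻¹ = [[22, -16], [4, 0], [10, -4]] · [[-1/2, -1/2], [-3/4, -1/2]] = [[1, -3], [-2, -2], [-2, -3]].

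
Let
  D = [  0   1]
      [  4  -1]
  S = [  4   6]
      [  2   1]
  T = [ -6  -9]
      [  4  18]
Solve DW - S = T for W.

W = [[1, 4], [-2, -3]]

DW = T + S = [[-2, -3], [6, 19]].
Since D multiplies W on the left, W = D⁻¹(T + S).
det D = -4; the adjugate gives D⁻¹ = [[1/4, 1/4], [1, 0]].
W = D⁻¹(T + S) = [[1, 4], [-2, -3]].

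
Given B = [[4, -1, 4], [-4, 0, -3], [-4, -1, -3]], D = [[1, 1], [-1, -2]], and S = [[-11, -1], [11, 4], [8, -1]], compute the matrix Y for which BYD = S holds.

Y = [[-3, 2], [1, -2], [-2, -5]]

Isolating Y: multiply by B⁻¹ from the left and D⁻¹ from the right, so Y = B⁻¹SD⁻¹.
det B = 4; the adjugate gives B⁻¹ = [[-3/4, -7/4, 3/4], [0, 1, -1], [1, 2, -1]].
det D = -1, so D⁻¹ = [[2, 1], [-1, -1]].
B⁻¹S = [[-5, -7], [3, 5], [3, 8]].
Y = (B⁻¹S)D⁻¹ = [[-3, 2], [1, -2], [-2, -5]].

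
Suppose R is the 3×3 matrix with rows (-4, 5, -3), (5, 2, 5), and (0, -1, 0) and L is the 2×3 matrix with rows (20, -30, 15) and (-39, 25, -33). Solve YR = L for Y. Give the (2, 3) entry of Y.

Right-multiplying both sides by R⁻¹ gives Y = LR⁻¹.
det R = -5; the adjugate gives R⁻¹ = [[-1, -3/5, -31/5], [0, 0, -1], [1, 4/5, 33/5]].
Y = LR⁻¹ = [[20, -30, 15], [-39, 25, -33]] · [[-1, -3/5, -31/5], [0, 0, -1], [1, 4/5, 33/5]] = [[-5, 0, 5], [6, -3, -1]].

-1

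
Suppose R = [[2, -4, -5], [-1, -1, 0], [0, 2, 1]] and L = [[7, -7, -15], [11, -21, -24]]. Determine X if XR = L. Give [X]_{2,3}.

Since R sits to the right of X, X = LR⁻¹.
det R = 4; the adjugate gives R⁻¹ = [[-1/4, -3/2, -5/4], [1/4, 1/2, 5/4], [-1/2, -1, -3/2]].
X = LR⁻¹ = [[7, -7, -15], [11, -21, -24]] · [[-1/4, -3/2, -5/4], [1/4, 1/2, 5/4], [-1/2, -1, -3/2]] = [[4, 1, 5], [4, -3, -4]].

-4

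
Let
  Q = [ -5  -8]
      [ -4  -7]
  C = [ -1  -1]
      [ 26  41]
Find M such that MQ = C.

M = [[1, -1], [-6, 1]]

Q is on the right of M, so right-multiply by Q⁻¹: M = CQ⁻¹.
Q has determinant 3; Q⁻¹ = [[-7/3, 8/3], [4/3, -5/3]].
M = CQ⁻¹ = [[-1, -1], [26, 41]] · [[-7/3, 8/3], [4/3, -5/3]] = [[1, -1], [-6, 1]].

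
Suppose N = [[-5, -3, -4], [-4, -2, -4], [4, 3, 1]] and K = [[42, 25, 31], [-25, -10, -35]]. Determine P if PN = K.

P = [[-2, -5, 3], [5, 5, 5]]

N is on the right of P, so right-multiply by N⁻¹: P = KN⁻¹.
det N = 2, so N⁻¹ = [[5, -9/2, 2], [-6, 11/2, -2], [-2, 3/2, -1]].
P = KN⁻¹ = [[42, 25, 31], [-25, -10, -35]] · [[5, -9/2, 2], [-6, 11/2, -2], [-2, 3/2, -1]] = [[-2, -5, 3], [5, 5, 5]].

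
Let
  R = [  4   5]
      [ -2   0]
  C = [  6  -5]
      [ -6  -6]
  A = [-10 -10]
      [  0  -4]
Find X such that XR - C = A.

X = [[-3, -4], [-2, -1]]

XR = A + C = [[-4, -15], [-6, -10]].
Since R sits to the right of X, X = (A + C)R⁻¹.
det R = 10; the adjugate gives R⁻¹ = [[0, -1/2], [1/5, 2/5]].
X = (A + C)R⁻¹ = [[-3, -4], [-2, -1]].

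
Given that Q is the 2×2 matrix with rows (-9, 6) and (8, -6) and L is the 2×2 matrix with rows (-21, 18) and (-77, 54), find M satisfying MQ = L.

Since Q sits to the right of M, M = LQ⁻¹.
det Q = 6, so Q⁻¹ = [[-1, -1], [-4/3, -3/2]].
M = LQ⁻¹ = [[-21, 18], [-77, 54]] · [[-1, -1], [-4/3, -3/2]] = [[-3, -6], [5, -4]].

M = [[-3, -6], [5, -4]]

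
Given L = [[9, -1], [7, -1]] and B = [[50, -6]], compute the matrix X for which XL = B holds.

X = [[4, 2]]

Right-multiplying both sides by L⁻¹ gives X = BL⁻¹.
det L = -2; the adjugate gives L⁻¹ = [[1/2, -1/2], [7/2, -9/2]].
X = BL⁻¹ = [[50, -6]] · [[1/2, -1/2], [7/2, -9/2]] = [[4, 2]].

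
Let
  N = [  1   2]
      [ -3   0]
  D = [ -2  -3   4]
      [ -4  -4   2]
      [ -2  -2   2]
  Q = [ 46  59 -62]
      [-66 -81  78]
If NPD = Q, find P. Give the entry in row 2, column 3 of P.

P = N⁻¹QD⁻¹ (apply N⁻¹ on the left and D⁻¹ on the right).
N has determinant 6; N⁻¹ = [[0, -1/3], [1/2, 1/6]].
det D = -4, so D⁻¹ = [[1, 1/2, -5/2], [-1, -1, 3], [0, -1/2, 1]].
N⁻¹Q = [[22, 27, -26], [12, 16, -18]].
P = (N⁻¹Q)D⁻¹ = [[-5, -3, 0], [-4, -1, 0]].

0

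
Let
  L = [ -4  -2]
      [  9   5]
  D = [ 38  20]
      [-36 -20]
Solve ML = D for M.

M = [[-5, 2], [0, -4]]

Since L sits to the right of M, M = DL⁻¹.
L has determinant -2; L⁻¹ = [[-5/2, -1], [9/2, 2]].
M = DL⁻¹ = [[38, 20], [-36, -20]] · [[-5/2, -1], [9/2, 2]] = [[-5, 2], [0, -4]].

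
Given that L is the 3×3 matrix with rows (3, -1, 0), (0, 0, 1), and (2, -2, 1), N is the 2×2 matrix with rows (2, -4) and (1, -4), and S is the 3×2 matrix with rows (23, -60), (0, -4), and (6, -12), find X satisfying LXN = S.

Isolating X: multiply by L⁻¹ from the left and N⁻¹ from the right, so X = L⁻¹SN⁻¹.
L has determinant 4; L⁻¹ = [[1/2, 1/4, -1/4], [1/2, 3/4, -3/4], [0, 1, 0]].
det N = -4, so N⁻¹ = [[1, -1], [1/4, -1/2]].
L⁻¹S = [[10, -28], [7, -24], [0, -4]].
X = (L⁻¹S)N⁻¹ = [[3, 4], [1, 5], [-1, 2]].

X = [[3, 4], [1, 5], [-1, 2]]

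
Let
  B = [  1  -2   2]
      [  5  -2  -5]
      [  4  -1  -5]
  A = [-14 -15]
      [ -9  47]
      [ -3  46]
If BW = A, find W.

W = [[-4, 5], [2, 4], [-3, -6]]

B is on the left of W, so left-multiply by B⁻¹: W = B⁻¹A.
B has determinant 1; B⁻¹ = [[5, -12, 14], [5, -13, 15], [3, -7, 8]].
W = B⁻¹A = [[5, -12, 14], [5, -13, 15], [3, -7, 8]] · [[-14, -15], [-9, 47], [-3, 46]] = [[-4, 5], [2, 4], [-3, -6]].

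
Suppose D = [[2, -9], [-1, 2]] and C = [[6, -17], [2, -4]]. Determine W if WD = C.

W = [[1, -4], [0, -2]]

Since D sits to the right of W, W = CD⁻¹.
D has determinant -5; D⁻¹ = [[-2/5, -9/5], [-1/5, -2/5]].
W = CD⁻¹ = [[6, -17], [2, -4]] · [[-2/5, -9/5], [-1/5, -2/5]] = [[1, -4], [0, -2]].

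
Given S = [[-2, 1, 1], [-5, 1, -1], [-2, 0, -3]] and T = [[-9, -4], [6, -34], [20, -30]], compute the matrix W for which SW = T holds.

Left-multiplying both sides by S⁻¹ gives W = S⁻¹T.
det S = -5; the adjugate gives S⁻¹ = [[3/5, -3/5, 2/5], [13/5, -8/5, 7/5], [-2/5, 2/5, -3/5]].
W = S⁻¹T = [[3/5, -3/5, 2/5], [13/5, -8/5, 7/5], [-2/5, 2/5, -3/5]] · [[-9, -4], [6, -34], [20, -30]] = [[-1, 6], [-5, 2], [-6, 6]].

W = [[-1, 6], [-5, 2], [-6, 6]]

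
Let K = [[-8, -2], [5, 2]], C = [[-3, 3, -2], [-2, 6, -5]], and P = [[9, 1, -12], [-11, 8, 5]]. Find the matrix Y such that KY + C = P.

Y = [[-1, 0, 0], [-2, 1, 5]]

KY = P − C = [[12, -2, -10], [-9, 2, 10]].
Since K multiplies Y on the left, Y = K⁻¹(P − C).
K has determinant -6; K⁻¹ = [[-1/3, -1/3], [5/6, 4/3]].
Y = K⁻¹(P − C) = [[-1, 0, 0], [-2, 1, 5]].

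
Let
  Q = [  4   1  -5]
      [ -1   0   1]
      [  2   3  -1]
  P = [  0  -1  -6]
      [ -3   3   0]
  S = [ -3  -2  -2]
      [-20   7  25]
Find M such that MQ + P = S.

M = [[-1, -1, 0], [-5, 3, 3]]

MQ = S − P = [[-3, -1, 4], [-17, 4, 25]].
Q is on the right of M, so right-multiply by Q⁻¹: M = (S − P)Q⁻¹.
det Q = 4, so Q⁻¹ = [[-3/4, -7/2, 1/4], [1/4, 3/2, 1/4], [-3/4, -5/2, 1/4]].
M = (S − P)Q⁻¹ = [[-1, -1, 0], [-5, 3, 3]].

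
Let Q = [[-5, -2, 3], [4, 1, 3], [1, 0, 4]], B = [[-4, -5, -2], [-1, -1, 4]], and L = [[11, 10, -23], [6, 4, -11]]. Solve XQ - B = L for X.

XQ = L + B = [[7, 5, -25], [5, 3, -7]].
Right-multiplying both sides by Q⁻¹ gives X = (L + B)Q⁻¹.
det Q = 3; the adjugate gives Q⁻¹ = [[4/3, 8/3, -3], [-13/3, -23/3, 9], [-1/3, -2/3, 1]].
X = (L + B)Q⁻¹ = [[-4, -3, -1], [-4, -5, 5]].

X = [[-4, -3, -1], [-4, -5, 5]]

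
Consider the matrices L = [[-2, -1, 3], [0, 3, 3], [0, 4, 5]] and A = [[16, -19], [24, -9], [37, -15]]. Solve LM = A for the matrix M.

M = [[-2, 5], [3, 0], [5, -3]]

Left-multiplying both sides by L⁻¹ gives M = L⁻¹A.
L has determinant -6; L⁻¹ = [[-1/2, -17/6, 2], [0, 5/3, -1], [0, -4/3, 1]].
M = L⁻¹A = [[-1/2, -17/6, 2], [0, 5/3, -1], [0, -4/3, 1]] · [[16, -19], [24, -9], [37, -15]] = [[-2, 5], [3, 0], [5, -3]].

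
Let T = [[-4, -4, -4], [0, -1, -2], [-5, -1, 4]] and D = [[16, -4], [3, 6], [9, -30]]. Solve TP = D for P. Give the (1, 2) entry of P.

T is on the left of P, so left-multiply by T⁻¹: P = T⁻¹D.
T has determinant 4; T⁻¹ = [[-3/2, 5, 1], [5/2, -9, -2], [-5/4, 4, 1]].
P = T⁻¹D = [[-3/2, 5, 1], [5/2, -9, -2], [-5/4, 4, 1]] · [[16, -4], [3, 6], [9, -30]] = [[0, 6], [-5, -4], [1, -1]].

6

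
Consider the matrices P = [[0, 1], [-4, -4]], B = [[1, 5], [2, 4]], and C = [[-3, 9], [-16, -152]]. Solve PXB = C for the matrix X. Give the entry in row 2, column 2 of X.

Left-multiply by P⁻¹ and right-multiply by B⁻¹: X = P⁻¹CB⁻¹.
P has determinant 4; P⁻¹ = [[-1, -1/4], [1, 0]].
det B = -6, so B⁻¹ = [[-2/3, 5/6], [1/3, -1/6]].
P⁻¹C = [[7, 29], [-3, 9]].
X = (P⁻¹C)B⁻¹ = [[5, 1], [5, -4]].

-4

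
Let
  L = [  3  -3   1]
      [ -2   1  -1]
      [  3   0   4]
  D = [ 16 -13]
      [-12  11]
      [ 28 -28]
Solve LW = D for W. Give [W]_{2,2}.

-1

L is on the left of W, so left-multiply by L⁻¹: W = L⁻¹D.
det L = -6, so L⁻¹ = [[-2/3, -2, -1/3], [-5/6, -3/2, -1/6], [1/2, 3/2, 1/2]].
W = L⁻¹D = [[-2/3, -2, -1/3], [-5/6, -3/2, -1/6], [1/2, 3/2, 1/2]] · [[16, -13], [-12, 11], [28, -28]] = [[4, -4], [0, -1], [4, -4]].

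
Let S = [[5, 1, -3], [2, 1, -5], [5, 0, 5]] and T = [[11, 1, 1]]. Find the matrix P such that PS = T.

P = [[3, -2, 0]]

Since S sits to the right of P, P = TS⁻¹.
det S = 5; the adjugate gives S⁻¹ = [[1, -1, -2/5], [-7, 8, 19/5], [-1, 1, 3/5]].
P = TS⁻¹ = [[11, 1, 1]] · [[1, -1, -2/5], [-7, 8, 19/5], [-1, 1, 3/5]] = [[3, -2, 0]].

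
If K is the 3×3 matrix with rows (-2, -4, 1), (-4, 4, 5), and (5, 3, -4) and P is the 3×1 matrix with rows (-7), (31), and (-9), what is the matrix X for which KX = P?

Left-multiplying both sides by K⁻¹ gives X = K⁻¹P.
det K = -6, so K⁻¹ = [[31/6, 13/6, 4], [-3/2, -1/2, -1], [16/3, 7/3, 4]].
X = K⁻¹P = [[31/6, 13/6, 4], [-3/2, -1/2, -1], [16/3, 7/3, 4]] · [[-7], [31], [-9]] = [[-5], [4], [-1]].

X = [[-5], [4], [-1]]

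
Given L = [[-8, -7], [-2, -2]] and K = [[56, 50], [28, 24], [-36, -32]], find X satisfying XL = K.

L is on the right of X, so right-multiply by L⁻¹: X = KL⁻¹.
L has determinant 2; L⁻¹ = [[-1, 7/2], [1, -4]].
X = KL⁻¹ = [[56, 50], [28, 24], [-36, -32]] · [[-1, 7/2], [1, -4]] = [[-6, -4], [-4, 2], [4, 2]].

X = [[-6, -4], [-4, 2], [4, 2]]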